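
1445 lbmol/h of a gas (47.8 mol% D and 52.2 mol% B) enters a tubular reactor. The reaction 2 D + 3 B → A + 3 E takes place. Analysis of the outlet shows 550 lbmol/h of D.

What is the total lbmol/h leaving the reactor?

1370 lbmol/h

For D: n = n₀ − 2ξ → 550 = 690.7 − 2ξ, giving ξ = 70.36 lbmol/h.
Outlet amounts (n = n₀ + ν ξ):
  D: 690.7 − 2(70.36) = 550
  B: 754.3 − 3(70.36) = 543.2
  A: 0 + 1(70.36) = 70.36
  E: 0 + 3(70.36) = 211.1
Total out = 550 + 543.2 + 70.36 + 211.1 = 1375 lbmol/h.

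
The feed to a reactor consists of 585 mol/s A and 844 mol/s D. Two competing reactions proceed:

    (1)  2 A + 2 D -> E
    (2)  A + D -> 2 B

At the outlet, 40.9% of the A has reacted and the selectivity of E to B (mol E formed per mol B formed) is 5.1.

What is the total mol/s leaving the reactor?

Conversion of A: A consumed = 0.409 × 585 = 239.3 mol/s = 2ξ₁ + 1ξ₂.
Selectivity: 1ξ₁ / (2ξ₂) = 5.1 → ξ₁ = 10.2 ξ₂.
Substitute: (2·10.2 + 1) ξ₂ = 239.3 → ξ₂ = 11.18 mol/s, ξ₁ = 114 mol/s.
Outlet amounts (n = n₀ + Σ ν·ξ):
  A: 585 − 2(114) − 1(11.18) = 345.7
  D: 844 − 2(114) − 1(11.18) = 604.7
  E: 0 + 1(114) = 114
  B: 0 + 2(11.18) = 22.36
Total out = 345.7 + 604.7 + 114 + 22.36 = 1087 mol/s.

1090 mol/s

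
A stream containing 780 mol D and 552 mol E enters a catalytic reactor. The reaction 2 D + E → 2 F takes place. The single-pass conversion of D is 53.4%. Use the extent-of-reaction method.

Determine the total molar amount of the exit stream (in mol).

1120 mol

D reacted = 0.534 × 780 = 416.5 mol; ν_D = −2, so ξ = 416.5/2 = 208.3 mol.
Outlet amounts (n = n₀ + ν ξ):
  D: 780 − 2(208.3) = 363.5
  E: 552 − 1(208.3) = 343.7
  F: 0 + 2(208.3) = 416.5
Total out = 363.5 + 343.7 + 416.5 = 1124 mol.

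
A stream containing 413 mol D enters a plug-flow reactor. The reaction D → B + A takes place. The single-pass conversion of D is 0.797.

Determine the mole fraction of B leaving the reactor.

0.444

D reacted = 0.797 × 413 = 329.2 mol; ν_D = −1, so ξ = 329.2/1 = 329.2 mol.
Outlet amounts (n = n₀ + ν ξ):
  D: 413 − 1(329.2) = 83.84
  B: 0 + 1(329.2) = 329.2
  A: 0 + 1(329.2) = 329.2
Total out = 742.2 mol; y_B = 329.2 / 742.2 = 0.4435.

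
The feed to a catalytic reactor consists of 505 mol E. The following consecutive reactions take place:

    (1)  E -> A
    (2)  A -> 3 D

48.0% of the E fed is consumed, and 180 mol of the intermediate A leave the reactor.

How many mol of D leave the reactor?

187 mol

Conversion of E: E consumed = 1ξ₁ = 0.48 × 505 → ξ₁ = 242.4 mol.
A balance: n_A = 0 + 1ξ₁ − 1ξ₂ = 180 → ξ₂ = (1·242.4 − 180)/1 = 62.4 mol.
Outlet amounts (n = n₀ + Σ ν·ξ):
  E: 505 − 1(242.4) = 262.6
  A: 0 + 1(242.4) − 1(62.4) = 180
  D: 0 + 3(62.4) = 187.2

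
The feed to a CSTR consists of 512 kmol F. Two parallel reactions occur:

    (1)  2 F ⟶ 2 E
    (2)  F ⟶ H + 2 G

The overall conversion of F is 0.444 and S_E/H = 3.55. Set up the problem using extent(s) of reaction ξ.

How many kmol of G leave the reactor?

Conversion of F: F consumed = 0.444 × 512 = 227.3 kmol = 2ξ₁ + 1ξ₂.
Selectivity: 2ξ₁ / (1ξ₂) = 3.55 → ξ₁ = 1.775 ξ₂.
Substitute: (2·1.775 + 1) ξ₂ = 227.3 → ξ₂ = 49.96 kmol, ξ₁ = 88.68 kmol.
Outlet amounts (n = n₀ + Σ ν·ξ):
  F: 512 − 2(88.68) − 1(49.96) = 284.7
  E: 0 + 2(88.68) = 177.4
  H: 0 + 1(49.96) = 49.96
  G: 0 + 2(49.96) = 99.92

99.9 kmol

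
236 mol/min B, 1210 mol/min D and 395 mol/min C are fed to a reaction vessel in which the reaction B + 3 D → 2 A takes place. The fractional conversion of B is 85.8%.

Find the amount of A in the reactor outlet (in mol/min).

B reacted = 0.858 × 236 = 202.5 mol/min; ν_B = −1, so ξ = 202.5/1 = 202.5 mol/min.
Outlet amounts (n = n₀ + ν ξ):
  B: 236 − 1(202.5) = 33.51
  D: 1210 − 3(202.5) = 602.5
  A: 0 + 2(202.5) = 405
  C: 395 (inert)

405 mol/min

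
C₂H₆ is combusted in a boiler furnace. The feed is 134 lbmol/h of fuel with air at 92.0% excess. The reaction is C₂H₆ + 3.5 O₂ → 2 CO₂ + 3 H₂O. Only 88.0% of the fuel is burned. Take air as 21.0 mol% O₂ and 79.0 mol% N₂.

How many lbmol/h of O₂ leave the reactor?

488 lbmol/h

Stoichiometric O₂ = 3.5 × 134 = 469 lbmol/h; O₂ fed = 469 × 1.920 = 900.5 lbmol/h.
N₂ fed = 900.5 × 79/21 = 3388 lbmol/h.
Fuel reacted = 0.88 × 134 → ξ = 117.9 lbmol/h.
Outlet (n = n₀ + ν ξ):
  C₂H₆: 134 − 1(117.9) = 16.08
  O₂: 900.5 − 3.5(117.9) = 487.8
  N₂: 3388 (inert)
  CO₂: 0 + 2(117.9) = 235.8
  H₂O: 0 + 3(117.9) = 353.8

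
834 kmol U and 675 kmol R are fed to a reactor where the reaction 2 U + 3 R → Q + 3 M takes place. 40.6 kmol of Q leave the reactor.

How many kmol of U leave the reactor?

753 kmol

For Q: n = n₀ + 1ξ → 40.6 = 0 + 1ξ, giving ξ = 40.6 kmol.
Outlet amounts (n = n₀ + ν ξ):
  U: 834 − 2(40.6) = 752.8
  R: 675 − 3(40.6) = 553.2
  Q: 0 + 1(40.6) = 40.6
  M: 0 + 3(40.6) = 121.8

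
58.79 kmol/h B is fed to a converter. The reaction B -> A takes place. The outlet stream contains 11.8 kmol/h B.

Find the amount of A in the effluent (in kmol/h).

47 kmol/h

For B: n = n₀ − 1ξ → 11.8 = 58.79 − 1ξ, giving ξ = 46.99 kmol/h.
Outlet amounts (n = n₀ + ν ξ):
  B: 58.79 − 1(46.99) = 11.8
  A: 0 + 1(46.99) = 46.99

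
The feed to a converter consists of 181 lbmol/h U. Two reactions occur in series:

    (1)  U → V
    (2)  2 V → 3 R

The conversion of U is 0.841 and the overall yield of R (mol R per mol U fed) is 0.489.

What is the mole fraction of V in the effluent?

Conversion of U: U consumed = 1ξ₁ = 0.841 × 181 → ξ₁ = 152.2 lbmol/h.
Yield of R: 3ξ₂ / 181 = 0.489 → ξ₂ = 29.5 lbmol/h.
Outlet amounts (n = n₀ + Σ ν·ξ):
  U: 181 − 1(152.2) = 28.78
  V: 0 + 1(152.2) − 2(29.5) = 93.22
  R: 0 + 3(29.5) = 88.51
Total out = 210.5 lbmol/h; y_V = 93.22 / 210.5 = 0.4428.

0.443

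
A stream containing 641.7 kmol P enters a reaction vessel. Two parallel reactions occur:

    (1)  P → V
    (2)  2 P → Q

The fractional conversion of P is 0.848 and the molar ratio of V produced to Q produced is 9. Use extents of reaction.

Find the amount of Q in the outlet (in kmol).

Conversion of P: P consumed = 0.848 × 641.7 = 544.2 kmol = 1ξ₁ + 2ξ₂.
Selectivity: 1ξ₁ / (1ξ₂) = 9 → ξ₁ = 9 ξ₂.
Substitute: (1·9 + 2) ξ₂ = 544.2 → ξ₂ = 49.47 kmol, ξ₁ = 445.2 kmol.
Outlet amounts (n = n₀ + Σ ν·ξ):
  P: 641.7 − 1(445.2) − 2(49.47) = 97.54
  V: 0 + 1(445.2) = 445.2
  Q: 0 + 1(49.47) = 49.47

49.5 kmol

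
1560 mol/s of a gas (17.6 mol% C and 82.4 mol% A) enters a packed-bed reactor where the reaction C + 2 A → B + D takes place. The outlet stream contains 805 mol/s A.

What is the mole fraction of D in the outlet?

0.182

For A: n = n₀ − 2ξ → 805 = 1285 − 2ξ, giving ξ = 240.2 mol/s.
Outlet amounts (n = n₀ + ν ξ):
  C: 274.6 − 1(240.2) = 34.34
  A: 1285 − 2(240.2) = 805
  B: 0 + 1(240.2) = 240.2
  D: 0 + 1(240.2) = 240.2
Total out = 1320 mol/s; y_D = 240.2 / 1320 = 0.182.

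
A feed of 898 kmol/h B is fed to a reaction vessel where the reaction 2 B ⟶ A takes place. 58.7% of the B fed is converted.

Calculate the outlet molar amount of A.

B reacted = 0.587 × 898 = 527.1 kmol/h; ν_B = −2, so ξ = 527.1/2 = 263.6 kmol/h.
Outlet amounts (n = n₀ + ν ξ):
  B: 898 − 2(263.6) = 370.9
  A: 0 + 1(263.6) = 263.6

264 kmol/h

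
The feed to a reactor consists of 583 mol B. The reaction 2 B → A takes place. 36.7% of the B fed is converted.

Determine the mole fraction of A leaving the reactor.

B reacted = 0.367 × 583 = 214 mol; ν_B = −2, so ξ = 214/2 = 107 mol.
Outlet amounts (n = n₀ + ν ξ):
  B: 583 − 2(107) = 369
  A: 0 + 1(107) = 107
Total out = 476 mol; y_A = 107 / 476 = 0.2247.

0.225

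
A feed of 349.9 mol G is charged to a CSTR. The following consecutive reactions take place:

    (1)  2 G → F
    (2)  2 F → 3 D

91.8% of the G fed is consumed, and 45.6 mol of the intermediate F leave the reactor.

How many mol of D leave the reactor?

Conversion of G: G consumed = 2ξ₁ = 0.918 × 349.9 → ξ₁ = 160.6 mol.
F balance: n_F = 0 + 1ξ₁ − 2ξ₂ = 45.6 → ξ₂ = (1·160.6 − 45.6)/2 = 57.5 mol.
Outlet amounts (n = n₀ + Σ ν·ξ):
  G: 349.9 − 2(160.6) = 28.69
  F: 0 + 1(160.6) − 2(57.5) = 45.6
  D: 0 + 3(57.5) = 172.5

173 mol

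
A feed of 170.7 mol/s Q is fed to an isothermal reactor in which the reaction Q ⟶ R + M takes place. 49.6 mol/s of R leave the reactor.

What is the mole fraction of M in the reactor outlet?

For R: n = n₀ + 1ξ → 49.6 = 0 + 1ξ, giving ξ = 49.6 mol/s.
Outlet amounts (n = n₀ + ν ξ):
  Q: 170.7 − 1(49.6) = 121.1
  R: 0 + 1(49.6) = 49.6
  M: 0 + 1(49.6) = 49.6
Total out = 220.3 mol/s; y_M = 49.6 / 220.3 = 0.2251.

0.225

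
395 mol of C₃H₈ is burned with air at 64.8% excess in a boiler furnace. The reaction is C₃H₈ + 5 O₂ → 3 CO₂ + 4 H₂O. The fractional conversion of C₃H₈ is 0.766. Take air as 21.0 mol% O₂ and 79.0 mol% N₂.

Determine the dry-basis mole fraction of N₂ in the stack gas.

0.817

Stoichiometric O₂ = 5 × 395 = 1975 mol; O₂ fed = 1975 × 1.648 = 3255 mol.
N₂ fed = 3255 × 79/21 = 12240 mol.
Fuel reacted = 0.766 × 395 → ξ = 302.6 mol.
Outlet (n = n₀ + ν ξ):
  C₃H₈: 395 − 1(302.6) = 92.43
  O₂: 3255 − 5(302.6) = 1742
  N₂: 12240 (inert)
  CO₂: 0 + 3(302.6) = 907.7
  H₂O: 0 + 4(302.6) = 1210
Dry total = 14990 mol; y_N₂ (dry) = 12240 / 14990 = 0.817.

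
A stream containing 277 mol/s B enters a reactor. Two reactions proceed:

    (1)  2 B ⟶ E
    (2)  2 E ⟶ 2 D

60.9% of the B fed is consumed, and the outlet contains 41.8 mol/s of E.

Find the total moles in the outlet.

Conversion of B: B consumed = 2ξ₁ = 0.609 × 277 → ξ₁ = 84.35 mol/s.
E balance: n_E = 0 + 1ξ₁ − 2ξ₂ = 41.8 → ξ₂ = (1·84.35 − 41.8)/2 = 21.27 mol/s.
Outlet amounts (n = n₀ + Σ ν·ξ):
  B: 277 − 2(84.35) = 108.3
  E: 0 + 1(84.35) − 2(21.27) = 41.8
  D: 0 + 2(21.27) = 42.55
Total out = 108.3 + 41.8 + 42.55 = 192.7 mol/s.

193 mol/s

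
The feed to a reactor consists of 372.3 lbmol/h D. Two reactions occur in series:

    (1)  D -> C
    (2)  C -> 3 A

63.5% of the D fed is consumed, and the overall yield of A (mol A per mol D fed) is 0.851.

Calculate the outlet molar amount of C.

131 lbmol/h

Conversion of D: D consumed = 1ξ₁ = 0.635 × 372.3 → ξ₁ = 236.4 lbmol/h.
Yield of A: 3ξ₂ / 372.3 = 0.851 → ξ₂ = 105.6 lbmol/h.
Outlet amounts (n = n₀ + Σ ν·ξ):
  D: 372.3 − 1(236.4) = 135.9
  C: 0 + 1(236.4) − 1(105.6) = 130.8
  A: 0 + 3(105.6) = 316.8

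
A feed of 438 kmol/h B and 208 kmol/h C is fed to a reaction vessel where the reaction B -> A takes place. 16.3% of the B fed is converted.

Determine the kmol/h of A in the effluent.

71.4 kmol/h

B reacted = 0.163 × 438 = 71.39 kmol/h; ν_B = −1, so ξ = 71.39/1 = 71.39 kmol/h.
Outlet amounts (n = n₀ + ν ξ):
  B: 438 − 1(71.39) = 366.6
  A: 0 + 1(71.39) = 71.39
  C: 208 (inert)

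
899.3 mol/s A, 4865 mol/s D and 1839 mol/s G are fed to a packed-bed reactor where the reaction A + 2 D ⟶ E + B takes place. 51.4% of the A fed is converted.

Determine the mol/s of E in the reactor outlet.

A reacted = 0.514 × 899.3 = 462.2 mol/s; ν_A = −1, so ξ = 462.2/1 = 462.2 mol/s.
Outlet amounts (n = n₀ + ν ξ):
  A: 899.3 − 1(462.2) = 437.1
  D: 4865 − 2(462.2) = 3941
  E: 0 + 1(462.2) = 462.2
  B: 0 + 1(462.2) = 462.2
  G: 1839 (inert)

462 mol/s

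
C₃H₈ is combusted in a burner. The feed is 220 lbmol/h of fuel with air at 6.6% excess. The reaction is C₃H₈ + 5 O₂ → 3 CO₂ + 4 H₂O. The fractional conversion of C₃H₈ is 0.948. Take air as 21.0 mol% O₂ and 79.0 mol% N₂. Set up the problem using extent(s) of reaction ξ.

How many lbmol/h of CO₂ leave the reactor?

Stoichiometric O₂ = 5 × 220 = 1100 lbmol/h; O₂ fed = 1100 × 1.066 = 1173 lbmol/h.
N₂ fed = 1173 × 79/21 = 4411 lbmol/h.
Fuel reacted = 0.948 × 220 → ξ = 208.6 lbmol/h.
Outlet (n = n₀ + ν ξ):
  C₃H₈: 220 − 1(208.6) = 11.44
  O₂: 1173 − 5(208.6) = 129.8
  N₂: 4411 (inert)
  CO₂: 0 + 3(208.6) = 625.7
  H₂O: 0 + 4(208.6) = 834.2

626 lbmol/h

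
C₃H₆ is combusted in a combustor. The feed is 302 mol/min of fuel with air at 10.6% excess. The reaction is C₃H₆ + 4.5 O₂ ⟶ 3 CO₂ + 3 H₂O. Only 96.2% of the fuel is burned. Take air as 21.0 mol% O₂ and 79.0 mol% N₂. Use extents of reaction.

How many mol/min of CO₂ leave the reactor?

872 mol/min

Stoichiometric O₂ = 4.5 × 302 = 1359 mol/min; O₂ fed = 1359 × 1.106 = 1503 mol/min.
N₂ fed = 1503 × 79/21 = 5654 mol/min.
Fuel reacted = 0.962 × 302 → ξ = 290.5 mol/min.
Outlet (n = n₀ + ν ξ):
  C₃H₆: 302 − 1(290.5) = 11.48
  O₂: 1503 − 4.5(290.5) = 195.7
  N₂: 5654 (inert)
  CO₂: 0 + 3(290.5) = 871.6
  H₂O: 0 + 3(290.5) = 871.6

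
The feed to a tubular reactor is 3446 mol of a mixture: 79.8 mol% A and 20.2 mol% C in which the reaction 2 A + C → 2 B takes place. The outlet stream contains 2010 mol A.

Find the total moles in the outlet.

3080 mol

For A: n = n₀ − 2ξ → 2010 = 2750 − 2ξ, giving ξ = 370 mol.
Outlet amounts (n = n₀ + ν ξ):
  A: 2750 − 2(370) = 2010
  C: 696.1 − 1(370) = 326.1
  B: 0 + 2(370) = 739.9
Total out = 2010 + 326.1 + 739.9 = 3076 mol.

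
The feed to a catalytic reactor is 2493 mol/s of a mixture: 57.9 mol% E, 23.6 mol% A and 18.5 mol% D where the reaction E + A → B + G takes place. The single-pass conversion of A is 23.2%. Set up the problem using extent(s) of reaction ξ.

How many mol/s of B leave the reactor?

A reacted = 0.232 × 588.3 = 136.5 mol/s; ν_A = −1, so ξ = 136.5/1 = 136.5 mol/s.
Outlet amounts (n = n₀ + ν ξ):
  E: 1443 − 1(136.5) = 1307
  A: 588.3 − 1(136.5) = 451.9
  B: 0 + 1(136.5) = 136.5
  G: 0 + 1(136.5) = 136.5
  D: 461.2 (inert)

136 mol/s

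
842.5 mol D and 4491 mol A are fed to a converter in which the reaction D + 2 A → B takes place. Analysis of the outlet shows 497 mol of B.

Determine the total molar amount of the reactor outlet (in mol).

For B: n = n₀ + 1ξ → 497 = 0 + 1ξ, giving ξ = 497 mol.
Outlet amounts (n = n₀ + ν ξ):
  D: 842.5 − 1(497) = 345.5
  A: 4491 − 2(497) = 3497
  B: 0 + 1(497) = 497
Total out = 345.5 + 3497 + 497 = 4340 mol.

4340 mol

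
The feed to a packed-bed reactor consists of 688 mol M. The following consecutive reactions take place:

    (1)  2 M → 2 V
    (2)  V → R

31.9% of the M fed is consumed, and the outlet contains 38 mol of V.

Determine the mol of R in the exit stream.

Conversion of M: M consumed = 2ξ₁ = 0.319 × 688 → ξ₁ = 109.7 mol.
V balance: n_V = 0 + 2ξ₁ − 1ξ₂ = 38 → ξ₂ = (2·109.7 − 38)/1 = 181.5 mol.
Outlet amounts (n = n₀ + Σ ν·ξ):
  M: 688 − 2(109.7) = 468.5
  V: 0 + 2(109.7) − 1(181.5) = 38
  R: 0 + 1(181.5) = 181.5

181 mol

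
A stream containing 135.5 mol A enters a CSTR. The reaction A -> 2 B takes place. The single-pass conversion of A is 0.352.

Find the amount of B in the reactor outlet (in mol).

A reacted = 0.352 × 135.5 = 47.7 mol; ν_A = −1, so ξ = 47.7/1 = 47.7 mol.
Outlet amounts (n = n₀ + ν ξ):
  A: 135.5 − 1(47.7) = 87.8
  B: 0 + 2(47.7) = 95.39

95.4 mol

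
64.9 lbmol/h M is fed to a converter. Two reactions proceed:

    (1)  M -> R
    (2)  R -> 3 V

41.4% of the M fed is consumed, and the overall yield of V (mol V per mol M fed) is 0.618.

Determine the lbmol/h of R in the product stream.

13.5 lbmol/h

Conversion of M: M consumed = 1ξ₁ = 0.414 × 64.9 → ξ₁ = 26.87 lbmol/h.
Yield of V: 3ξ₂ / 64.9 = 0.618 → ξ₂ = 13.37 lbmol/h.
Outlet amounts (n = n₀ + Σ ν·ξ):
  M: 64.9 − 1(26.87) = 38.03
  R: 0 + 1(26.87) − 1(13.37) = 13.5
  V: 0 + 3(13.37) = 40.11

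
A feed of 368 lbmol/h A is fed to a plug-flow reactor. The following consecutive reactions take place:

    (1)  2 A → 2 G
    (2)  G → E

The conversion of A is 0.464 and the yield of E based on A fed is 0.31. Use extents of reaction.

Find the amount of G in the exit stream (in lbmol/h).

Conversion of A: A consumed = 2ξ₁ = 0.464 × 368 → ξ₁ = 85.38 lbmol/h.
Yield of E: 1ξ₂ / 368 = 0.31 → ξ₂ = 114.1 lbmol/h.
Outlet amounts (n = n₀ + Σ ν·ξ):
  A: 368 − 2(85.38) = 197.2
  G: 0 + 2(85.38) − 1(114.1) = 56.67
  E: 0 + 1(114.1) = 114.1

56.7 lbmol/h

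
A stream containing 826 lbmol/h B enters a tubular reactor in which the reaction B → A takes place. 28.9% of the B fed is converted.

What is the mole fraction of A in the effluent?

0.289

B reacted = 0.289 × 826 = 238.7 lbmol/h; ν_B = −1, so ξ = 238.7/1 = 238.7 lbmol/h.
Outlet amounts (n = n₀ + ν ξ):
  B: 826 − 1(238.7) = 587.3
  A: 0 + 1(238.7) = 238.7
Total out = 826 lbmol/h; y_A = 238.7 / 826 = 0.289.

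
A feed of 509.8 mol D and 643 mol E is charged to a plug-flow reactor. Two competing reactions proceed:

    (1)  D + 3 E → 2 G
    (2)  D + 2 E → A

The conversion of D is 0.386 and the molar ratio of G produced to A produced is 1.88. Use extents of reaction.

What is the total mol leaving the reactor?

759 mol

Conversion of D: D consumed = 0.386 × 509.8 = 196.8 mol = 1ξ₁ + 1ξ₂.
Selectivity: 2ξ₁ / (1ξ₂) = 1.88 → ξ₁ = 0.94 ξ₂.
Substitute: (1·0.94 + 1) ξ₂ = 196.8 → ξ₂ = 101.4 mol, ξ₁ = 95.35 mol.
Outlet amounts (n = n₀ + Σ ν·ξ):
  D: 509.8 − 1(95.35) − 1(101.4) = 313
  E: 643 − 3(95.35) − 2(101.4) = 154.1
  G: 0 + 2(95.35) = 190.7
  A: 0 + 1(101.4) = 101.4
Total out = 313 + 154.1 + 190.7 + 101.4 = 759.2 mol.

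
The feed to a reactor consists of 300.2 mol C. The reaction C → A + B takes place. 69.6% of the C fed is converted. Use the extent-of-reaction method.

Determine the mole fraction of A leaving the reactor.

0.41

C reacted = 0.696 × 300.2 = 208.9 mol; ν_C = −1, so ξ = 208.9/1 = 208.9 mol.
Outlet amounts (n = n₀ + ν ξ):
  C: 300.2 − 1(208.9) = 91.26
  A: 0 + 1(208.9) = 208.9
  B: 0 + 1(208.9) = 208.9
Total out = 509.1 mol; y_A = 208.9 / 509.1 = 0.4104.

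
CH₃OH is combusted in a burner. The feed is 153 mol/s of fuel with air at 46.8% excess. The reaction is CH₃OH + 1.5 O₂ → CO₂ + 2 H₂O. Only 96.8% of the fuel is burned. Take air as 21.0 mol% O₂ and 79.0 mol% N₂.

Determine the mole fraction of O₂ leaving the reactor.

Stoichiometric O₂ = 1.5 × 153 = 229.5 mol/s; O₂ fed = 229.5 × 1.468 = 336.9 mol/s.
N₂ fed = 336.9 × 79/21 = 1267 mol/s.
Fuel reacted = 0.968 × 153 → ξ = 148.1 mol/s.
Outlet (n = n₀ + ν ξ):
  CH₃OH: 153 − 1(148.1) = 4.896
  O₂: 336.9 − 1.5(148.1) = 114.8
  N₂: 1267 (inert)
  CO₂: 0 + 1(148.1) = 148.1
  H₂O: 0 + 2(148.1) = 296.2
Total out = 1831 mol/s; y_O₂ = 114.8 / 1831 = 0.06266.

0.0627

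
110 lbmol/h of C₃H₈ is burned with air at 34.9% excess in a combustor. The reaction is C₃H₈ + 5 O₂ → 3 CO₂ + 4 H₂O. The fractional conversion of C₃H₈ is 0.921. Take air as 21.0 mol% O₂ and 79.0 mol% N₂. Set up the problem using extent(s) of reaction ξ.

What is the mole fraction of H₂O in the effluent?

0.108

Stoichiometric O₂ = 5 × 110 = 550 lbmol/h; O₂ fed = 550 × 1.349 = 741.9 lbmol/h.
N₂ fed = 741.9 × 79/21 = 2791 lbmol/h.
Fuel reacted = 0.921 × 110 → ξ = 101.3 lbmol/h.
Outlet (n = n₀ + ν ξ):
  C₃H₈: 110 − 1(101.3) = 8.69
  O₂: 741.9 − 5(101.3) = 235.4
  N₂: 2791 (inert)
  CO₂: 0 + 3(101.3) = 303.9
  H₂O: 0 + 4(101.3) = 405.2
Total out = 3744 lbmol/h; y_H₂O = 405.2 / 3744 = 0.1082.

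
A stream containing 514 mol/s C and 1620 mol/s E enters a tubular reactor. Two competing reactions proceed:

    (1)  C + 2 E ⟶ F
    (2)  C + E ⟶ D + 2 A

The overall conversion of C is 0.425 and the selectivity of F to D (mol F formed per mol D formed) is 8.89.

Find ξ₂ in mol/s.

ξ₂ = 22.1 mol/s

Conversion of C: C consumed = 0.425 × 514 = 218.4 mol/s = 1ξ₁ + 1ξ₂.
Selectivity: 1ξ₁ / (1ξ₂) = 8.89 → ξ₁ = 8.89 ξ₂.
Substitute: (1·8.89 + 1) ξ₂ = 218.4 → ξ₂ = 22.09 mol/s, ξ₁ = 196.4 mol/s.
Outlet amounts (n = n₀ + Σ ν·ξ):
  C: 514 − 1(196.4) − 1(22.09) = 295.6
  E: 1620 − 2(196.4) − 1(22.09) = 1205
  F: 0 + 1(196.4) = 196.4
  D: 0 + 1(22.09) = 22.09
  A: 0 + 2(22.09) = 44.18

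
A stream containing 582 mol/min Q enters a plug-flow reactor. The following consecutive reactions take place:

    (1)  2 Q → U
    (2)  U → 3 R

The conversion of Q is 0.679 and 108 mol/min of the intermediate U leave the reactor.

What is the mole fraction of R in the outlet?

0.477

Conversion of Q: Q consumed = 2ξ₁ = 0.679 × 582 → ξ₁ = 197.6 mol/min.
U balance: n_U = 0 + 1ξ₁ − 1ξ₂ = 108 → ξ₂ = (1·197.6 − 108)/1 = 89.59 mol/min.
Outlet amounts (n = n₀ + Σ ν·ξ):
  Q: 582 − 2(197.6) = 186.8
  U: 0 + 1(197.6) − 1(89.59) = 108
  R: 0 + 3(89.59) = 268.8
Total out = 563.6 mol/min; y_R = 268.8 / 563.6 = 0.4769.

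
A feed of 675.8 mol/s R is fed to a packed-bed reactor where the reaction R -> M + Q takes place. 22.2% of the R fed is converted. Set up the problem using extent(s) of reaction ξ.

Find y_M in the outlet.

0.182

R reacted = 0.222 × 675.8 = 150 mol/s; ν_R = −1, so ξ = 150/1 = 150 mol/s.
Outlet amounts (n = n₀ + ν ξ):
  R: 675.8 − 1(150) = 525.8
  M: 0 + 1(150) = 150
  Q: 0 + 1(150) = 150
Total out = 825.8 mol/s; y_M = 150 / 825.8 = 0.1817.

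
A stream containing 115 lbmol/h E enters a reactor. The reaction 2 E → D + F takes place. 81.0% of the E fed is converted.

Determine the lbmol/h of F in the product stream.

46.6 lbmol/h

E reacted = 0.81 × 115 = 93.15 lbmol/h; ν_E = −2, so ξ = 93.15/2 = 46.58 lbmol/h.
Outlet amounts (n = n₀ + ν ξ):
  E: 115 − 2(46.58) = 21.85
  D: 0 + 1(46.58) = 46.58
  F: 0 + 1(46.58) = 46.58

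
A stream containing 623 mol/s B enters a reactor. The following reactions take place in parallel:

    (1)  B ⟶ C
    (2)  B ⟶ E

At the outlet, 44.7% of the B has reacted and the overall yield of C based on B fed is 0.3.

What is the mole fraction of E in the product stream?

0.147

Yield of C: 1ξ₁ / 623 = 0.3 → ξ₁ = 186.9 mol/s.
Conversion of B: 1ξ₁ + 1ξ₂ = 0.447 × 623 = 278.5 → ξ₂ = 91.58 mol/s.
Outlet amounts (n = n₀ + Σ ν·ξ):
  B: 623 − 1(186.9) − 1(91.58) = 344.5
  C: 0 + 1(186.9) = 186.9
  E: 0 + 1(91.58) = 91.58
Total out = 623 mol/s; y_E = 91.58 / 623 = 0.147.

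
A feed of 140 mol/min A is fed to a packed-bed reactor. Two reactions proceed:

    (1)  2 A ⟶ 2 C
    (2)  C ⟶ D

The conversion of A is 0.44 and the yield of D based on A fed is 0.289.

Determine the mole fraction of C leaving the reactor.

Conversion of A: A consumed = 2ξ₁ = 0.44 × 140 → ξ₁ = 30.8 mol/min.
Yield of D: 1ξ₂ / 140 = 0.289 → ξ₂ = 40.46 mol/min.
Outlet amounts (n = n₀ + Σ ν·ξ):
  A: 140 − 2(30.8) = 78.4
  C: 0 + 2(30.8) − 1(40.46) = 21.14
  D: 0 + 1(40.46) = 40.46
Total out = 140 mol/min; y_C = 21.14 / 140 = 0.151.

0.151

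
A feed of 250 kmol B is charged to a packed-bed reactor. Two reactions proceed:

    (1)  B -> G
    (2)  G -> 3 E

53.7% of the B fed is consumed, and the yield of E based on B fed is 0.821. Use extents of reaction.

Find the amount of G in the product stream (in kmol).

Conversion of B: B consumed = 1ξ₁ = 0.537 × 250 → ξ₁ = 134.2 kmol.
Yield of E: 3ξ₂ / 250 = 0.821 → ξ₂ = 68.42 kmol.
Outlet amounts (n = n₀ + Σ ν·ξ):
  B: 250 − 1(134.2) = 115.8
  G: 0 + 1(134.2) − 1(68.42) = 65.83
  E: 0 + 3(68.42) = 205.2

65.8 kmol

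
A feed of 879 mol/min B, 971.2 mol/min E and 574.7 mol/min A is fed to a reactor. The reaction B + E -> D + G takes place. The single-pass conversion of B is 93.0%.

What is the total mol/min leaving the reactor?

B reacted = 0.93 × 879 = 817.5 mol/min; ν_B = −1, so ξ = 817.5/1 = 817.5 mol/min.
Outlet amounts (n = n₀ + ν ξ):
  B: 879 − 1(817.5) = 61.53
  E: 971.2 − 1(817.5) = 153.7
  D: 0 + 1(817.5) = 817.5
  G: 0 + 1(817.5) = 817.5
  A: 574.7 (inert)
Total out = 61.53 + 153.7 + 817.5 + 817.5 + 574.7 = 2425 mol/min.

2420 mol/min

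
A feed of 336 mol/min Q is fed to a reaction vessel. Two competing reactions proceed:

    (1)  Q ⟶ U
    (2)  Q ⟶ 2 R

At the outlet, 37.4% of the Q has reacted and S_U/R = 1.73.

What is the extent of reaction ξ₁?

ξ₁ = 97.5 mol/min

Conversion of Q: Q consumed = 0.374 × 336 = 125.7 mol/min = 1ξ₁ + 1ξ₂.
Selectivity: 1ξ₁ / (2ξ₂) = 1.73 → ξ₁ = 3.46 ξ₂.
Substitute: (1·3.46 + 1) ξ₂ = 125.7 → ξ₂ = 28.18 mol/min, ξ₁ = 97.49 mol/min.
Outlet amounts (n = n₀ + Σ ν·ξ):
  Q: 336 − 1(97.49) − 1(28.18) = 210.3
  U: 0 + 1(97.49) = 97.49
  R: 0 + 2(28.18) = 56.35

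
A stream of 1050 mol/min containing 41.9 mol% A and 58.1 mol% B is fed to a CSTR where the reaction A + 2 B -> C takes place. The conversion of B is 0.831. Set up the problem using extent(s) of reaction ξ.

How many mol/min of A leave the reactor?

B reacted = 0.831 × 610 = 507 mol/min; ν_B = −2, so ξ = 507/2 = 253.5 mol/min.
Outlet amounts (n = n₀ + ν ξ):
  A: 439.9 − 1(253.5) = 186.5
  B: 610 − 2(253.5) = 103.1
  C: 0 + 1(253.5) = 253.5

186 mol/min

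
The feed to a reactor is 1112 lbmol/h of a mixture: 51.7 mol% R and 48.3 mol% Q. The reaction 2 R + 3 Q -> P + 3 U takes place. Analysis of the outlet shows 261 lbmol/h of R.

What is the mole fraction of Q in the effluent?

For R: n = n₀ − 2ξ → 261 = 574.9 − 2ξ, giving ξ = 157 lbmol/h.
Outlet amounts (n = n₀ + ν ξ):
  R: 574.9 − 2(157) = 261
  Q: 537.1 − 3(157) = 66.24
  P: 0 + 1(157) = 157
  U: 0 + 3(157) = 470.9
Total out = 955 lbmol/h; y_Q = 66.24 / 955 = 0.06936.

0.0694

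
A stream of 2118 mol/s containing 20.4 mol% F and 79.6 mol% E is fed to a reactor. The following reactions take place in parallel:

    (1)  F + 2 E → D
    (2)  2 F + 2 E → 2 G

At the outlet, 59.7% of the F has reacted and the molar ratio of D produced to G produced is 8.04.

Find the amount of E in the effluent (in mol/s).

1200 mol/s

Conversion of F: F consumed = 0.597 × 432.1 = 257.9 mol/s = 1ξ₁ + 2ξ₂.
Selectivity: 1ξ₁ / (2ξ₂) = 8.04 → ξ₁ = 16.08 ξ₂.
Substitute: (1·16.08 + 2) ξ₂ = 257.9 → ξ₂ = 14.27 mol/s, ξ₁ = 229.4 mol/s.
Outlet amounts (n = n₀ + Σ ν·ξ):
  F: 432.1 − 1(229.4) − 2(14.27) = 174.1
  E: 1686 − 2(229.4) − 2(14.27) = 1199
  D: 0 + 1(229.4) = 229.4
  G: 0 + 2(14.27) = 28.53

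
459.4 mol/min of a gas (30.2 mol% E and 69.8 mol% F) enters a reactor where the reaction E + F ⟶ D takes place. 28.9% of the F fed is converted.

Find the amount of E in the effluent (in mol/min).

F reacted = 0.289 × 320.7 = 92.67 mol/min; ν_F = −1, so ξ = 92.67/1 = 92.67 mol/min.
Outlet amounts (n = n₀ + ν ξ):
  E: 138.7 − 1(92.67) = 46.07
  F: 320.7 − 1(92.67) = 228
  D: 0 + 1(92.67) = 92.67

46.1 mol/min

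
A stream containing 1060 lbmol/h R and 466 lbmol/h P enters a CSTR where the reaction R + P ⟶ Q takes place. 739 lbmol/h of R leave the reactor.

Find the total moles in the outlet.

1200 lbmol/h

For R: n = n₀ − 1ξ → 739 = 1060 − 1ξ, giving ξ = 321 lbmol/h.
Outlet amounts (n = n₀ + ν ξ):
  R: 1060 − 1(321) = 739
  P: 466 − 1(321) = 145
  Q: 0 + 1(321) = 321
Total out = 739 + 145 + 321 = 1205 lbmol/h.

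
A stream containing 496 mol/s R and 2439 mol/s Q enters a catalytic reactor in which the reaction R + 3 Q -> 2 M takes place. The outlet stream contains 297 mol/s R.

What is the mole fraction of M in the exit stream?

0.157

For R: n = n₀ − 1ξ → 297 = 496 − 1ξ, giving ξ = 199 mol/s.
Outlet amounts (n = n₀ + ν ξ):
  R: 496 − 1(199) = 297
  Q: 2439 − 3(199) = 1842
  M: 0 + 2(199) = 398
Total out = 2537 mol/s; y_M = 398 / 2537 = 0.1569.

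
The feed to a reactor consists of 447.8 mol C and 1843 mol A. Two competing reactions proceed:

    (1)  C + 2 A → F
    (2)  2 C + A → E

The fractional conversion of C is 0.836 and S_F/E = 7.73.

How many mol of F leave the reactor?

297 mol

Conversion of C: C consumed = 0.836 × 447.8 = 374.4 mol = 1ξ₁ + 2ξ₂.
Selectivity: 1ξ₁ / (1ξ₂) = 7.73 → ξ₁ = 7.73 ξ₂.
Substitute: (1·7.73 + 2) ξ₂ = 374.4 → ξ₂ = 38.47 mol, ξ₁ = 297.4 mol.
Outlet amounts (n = n₀ + Σ ν·ξ):
  C: 447.8 − 1(297.4) − 2(38.47) = 73.44
  A: 1843 − 2(297.4) − 1(38.47) = 1210
  F: 0 + 1(297.4) = 297.4
  E: 0 + 1(38.47) = 38.47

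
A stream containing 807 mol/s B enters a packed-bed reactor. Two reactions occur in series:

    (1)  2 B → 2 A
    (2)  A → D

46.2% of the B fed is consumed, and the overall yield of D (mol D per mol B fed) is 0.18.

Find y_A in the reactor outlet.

0.282

Conversion of B: B consumed = 2ξ₁ = 0.462 × 807 → ξ₁ = 186.4 mol/s.
Yield of D: 1ξ₂ / 807 = 0.18 → ξ₂ = 145.3 mol/s.
Outlet amounts (n = n₀ + Σ ν·ξ):
  B: 807 − 2(186.4) = 434.2
  A: 0 + 2(186.4) − 1(145.3) = 227.6
  D: 0 + 1(145.3) = 145.3
Total out = 807 mol/s; y_A = 227.6 / 807 = 0.282.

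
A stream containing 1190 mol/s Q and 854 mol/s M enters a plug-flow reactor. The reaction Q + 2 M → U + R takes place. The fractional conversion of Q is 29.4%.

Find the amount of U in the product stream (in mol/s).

350 mol/s

Q reacted = 0.294 × 1190 = 349.9 mol/s; ν_Q = −1, so ξ = 349.9/1 = 349.9 mol/s.
Outlet amounts (n = n₀ + ν ξ):
  Q: 1190 − 1(349.9) = 840.1
  M: 854 − 2(349.9) = 154.3
  U: 0 + 1(349.9) = 349.9
  R: 0 + 1(349.9) = 349.9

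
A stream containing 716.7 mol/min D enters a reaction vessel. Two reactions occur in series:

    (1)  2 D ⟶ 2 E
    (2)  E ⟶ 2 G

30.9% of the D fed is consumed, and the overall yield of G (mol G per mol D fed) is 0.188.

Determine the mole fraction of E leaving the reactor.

Conversion of D: D consumed = 2ξ₁ = 0.309 × 716.7 → ξ₁ = 110.7 mol/min.
Yield of G: 2ξ₂ / 716.7 = 0.188 → ξ₂ = 67.37 mol/min.
Outlet amounts (n = n₀ + Σ ν·ξ):
  D: 716.7 − 2(110.7) = 495.2
  E: 0 + 2(110.7) − 1(67.37) = 154.1
  G: 0 + 2(67.37) = 134.7
Total out = 784.1 mol/min; y_E = 154.1 / 784.1 = 0.1965.

0.197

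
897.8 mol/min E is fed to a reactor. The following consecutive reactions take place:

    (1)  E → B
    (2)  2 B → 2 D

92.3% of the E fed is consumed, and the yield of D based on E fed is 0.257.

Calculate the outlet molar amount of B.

Conversion of E: E consumed = 1ξ₁ = 0.923 × 897.8 → ξ₁ = 828.7 mol/min.
Yield of D: 2ξ₂ / 897.8 = 0.257 → ξ₂ = 115.4 mol/min.
Outlet amounts (n = n₀ + Σ ν·ξ):
  E: 897.8 − 1(828.7) = 69.13
  B: 0 + 1(828.7) − 2(115.4) = 597.9
  D: 0 + 2(115.4) = 230.7

598 mol/min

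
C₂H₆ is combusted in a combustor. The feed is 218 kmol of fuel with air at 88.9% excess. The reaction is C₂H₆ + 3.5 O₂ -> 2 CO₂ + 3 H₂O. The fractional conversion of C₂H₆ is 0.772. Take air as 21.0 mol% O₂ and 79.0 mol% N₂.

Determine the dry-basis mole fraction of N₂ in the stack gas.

Stoichiometric O₂ = 3.5 × 218 = 763 kmol; O₂ fed = 763 × 1.889 = 1441 kmol.
N₂ fed = 1441 × 79/21 = 5422 kmol.
Fuel reacted = 0.772 × 218 → ξ = 168.3 kmol.
Outlet (n = n₀ + ν ξ):
  C₂H₆: 218 − 1(168.3) = 49.7
  O₂: 1441 − 3.5(168.3) = 852.3
  N₂: 5422 (inert)
  CO₂: 0 + 2(168.3) = 336.6
  H₂O: 0 + 3(168.3) = 504.9
Dry total = 6661 kmol; y_N₂ (dry) = 5422 / 6661 = 0.814.

0.814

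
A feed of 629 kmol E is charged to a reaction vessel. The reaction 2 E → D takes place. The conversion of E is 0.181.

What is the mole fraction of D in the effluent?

0.0995

E reacted = 0.181 × 629 = 113.8 kmol; ν_E = −2, so ξ = 113.8/2 = 56.92 kmol.
Outlet amounts (n = n₀ + ν ξ):
  E: 629 − 2(56.92) = 515.2
  D: 0 + 1(56.92) = 56.92
Total out = 572.1 kmol; y_D = 56.92 / 572.1 = 0.09951.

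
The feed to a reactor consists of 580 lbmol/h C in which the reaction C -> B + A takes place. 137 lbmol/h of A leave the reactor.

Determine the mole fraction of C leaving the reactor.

For A: n = n₀ + 1ξ → 137 = 0 + 1ξ, giving ξ = 137 lbmol/h.
Outlet amounts (n = n₀ + ν ξ):
  C: 580 − 1(137) = 443
  B: 0 + 1(137) = 137
  A: 0 + 1(137) = 137
Total out = 717 lbmol/h; y_C = 443 / 717 = 0.6179.

0.618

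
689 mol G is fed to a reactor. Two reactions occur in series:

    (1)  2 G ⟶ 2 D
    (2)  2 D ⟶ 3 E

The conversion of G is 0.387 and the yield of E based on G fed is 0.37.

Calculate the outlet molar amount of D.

96.7 mol

Conversion of G: G consumed = 2ξ₁ = 0.387 × 689 → ξ₁ = 133.3 mol.
Yield of E: 3ξ₂ / 689 = 0.37 → ξ₂ = 84.98 mol.
Outlet amounts (n = n₀ + Σ ν·ξ):
  G: 689 − 2(133.3) = 422.4
  D: 0 + 2(133.3) − 2(84.98) = 96.69
  E: 0 + 3(84.98) = 254.9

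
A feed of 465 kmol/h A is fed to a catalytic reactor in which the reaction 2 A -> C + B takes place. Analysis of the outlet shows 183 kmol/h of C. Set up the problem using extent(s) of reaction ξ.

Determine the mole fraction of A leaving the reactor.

0.213

For C: n = n₀ + 1ξ → 183 = 0 + 1ξ, giving ξ = 183 kmol/h.
Outlet amounts (n = n₀ + ν ξ):
  A: 465 − 2(183) = 99
  C: 0 + 1(183) = 183
  B: 0 + 1(183) = 183
Total out = 465 kmol/h; y_A = 99 / 465 = 0.2129.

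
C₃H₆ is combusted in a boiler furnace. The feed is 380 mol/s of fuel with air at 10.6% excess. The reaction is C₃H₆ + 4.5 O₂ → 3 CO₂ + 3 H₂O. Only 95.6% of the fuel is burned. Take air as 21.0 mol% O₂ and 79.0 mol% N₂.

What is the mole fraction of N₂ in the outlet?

0.744

Stoichiometric O₂ = 4.5 × 380 = 1710 mol/s; O₂ fed = 1710 × 1.106 = 1891 mol/s.
N₂ fed = 1891 × 79/21 = 7115 mol/s.
Fuel reacted = 0.956 × 380 → ξ = 363.3 mol/s.
Outlet (n = n₀ + ν ξ):
  C₃H₆: 380 − 1(363.3) = 16.72
  O₂: 1891 − 4.5(363.3) = 256.5
  N₂: 7115 (inert)
  CO₂: 0 + 3(363.3) = 1090
  H₂O: 0 + 3(363.3) = 1090
Total out = 9568 mol/s; y_N₂ = 7115 / 9568 = 0.7436.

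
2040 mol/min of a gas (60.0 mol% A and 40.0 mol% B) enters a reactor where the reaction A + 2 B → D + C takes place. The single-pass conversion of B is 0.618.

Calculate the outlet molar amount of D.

252 mol/min

B reacted = 0.618 × 816 = 504.3 mol/min; ν_B = −2, so ξ = 504.3/2 = 252.1 mol/min.
Outlet amounts (n = n₀ + ν ξ):
  A: 1224 − 1(252.1) = 971.9
  B: 816 − 2(252.1) = 311.7
  D: 0 + 1(252.1) = 252.1
  C: 0 + 1(252.1) = 252.1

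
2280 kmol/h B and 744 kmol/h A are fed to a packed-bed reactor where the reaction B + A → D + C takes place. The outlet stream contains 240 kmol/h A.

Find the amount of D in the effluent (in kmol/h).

504 kmol/h

For A: n = n₀ − 1ξ → 240 = 744 − 1ξ, giving ξ = 504 kmol/h.
Outlet amounts (n = n₀ + ν ξ):
  B: 2280 − 1(504) = 1776
  A: 744 − 1(504) = 240
  D: 0 + 1(504) = 504
  C: 0 + 1(504) = 504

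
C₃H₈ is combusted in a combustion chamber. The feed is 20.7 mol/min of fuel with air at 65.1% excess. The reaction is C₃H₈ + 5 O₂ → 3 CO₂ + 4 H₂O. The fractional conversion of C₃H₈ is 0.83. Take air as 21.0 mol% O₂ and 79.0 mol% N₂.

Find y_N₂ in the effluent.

0.755

Stoichiometric O₂ = 5 × 20.7 = 103.5 mol/min; O₂ fed = 103.5 × 1.651 = 170.9 mol/min.
N₂ fed = 170.9 × 79/21 = 642.8 mol/min.
Fuel reacted = 0.83 × 20.7 → ξ = 17.18 mol/min.
Outlet (n = n₀ + ν ξ):
  C₃H₈: 20.7 − 1(17.18) = 3.519
  O₂: 170.9 − 5(17.18) = 84.97
  N₂: 642.8 (inert)
  CO₂: 0 + 3(17.18) = 51.54
  H₂O: 0 + 4(17.18) = 68.72
Total out = 851.6 mol/min; y_N₂ = 642.8 / 851.6 = 0.7549.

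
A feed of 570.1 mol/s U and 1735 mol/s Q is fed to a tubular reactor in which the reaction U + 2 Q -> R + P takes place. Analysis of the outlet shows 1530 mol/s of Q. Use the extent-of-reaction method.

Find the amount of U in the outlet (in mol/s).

For Q: n = n₀ − 2ξ → 1530 = 1735 − 2ξ, giving ξ = 102.5 mol/s.
Outlet amounts (n = n₀ + ν ξ):
  U: 570.1 − 1(102.5) = 467.6
  Q: 1735 − 2(102.5) = 1530
  R: 0 + 1(102.5) = 102.5
  P: 0 + 1(102.5) = 102.5

468 mol/s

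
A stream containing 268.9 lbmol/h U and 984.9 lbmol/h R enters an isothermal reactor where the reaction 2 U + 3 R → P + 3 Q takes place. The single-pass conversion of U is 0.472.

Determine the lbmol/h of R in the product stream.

795 lbmol/h

U reacted = 0.472 × 268.9 = 126.9 lbmol/h; ν_U = −2, so ξ = 126.9/2 = 63.46 lbmol/h.
Outlet amounts (n = n₀ + ν ξ):
  U: 268.9 − 2(63.46) = 142
  R: 984.9 − 3(63.46) = 794.5
  P: 0 + 1(63.46) = 63.46
  Q: 0 + 3(63.46) = 190.4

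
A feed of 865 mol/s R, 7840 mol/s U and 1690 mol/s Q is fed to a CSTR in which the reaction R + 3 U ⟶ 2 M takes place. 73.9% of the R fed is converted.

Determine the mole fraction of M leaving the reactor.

R reacted = 0.739 × 865 = 639.2 mol/s; ν_R = −1, so ξ = 639.2/1 = 639.2 mol/s.
Outlet amounts (n = n₀ + ν ξ):
  R: 865 − 1(639.2) = 225.8
  U: 7840 − 3(639.2) = 5922
  M: 0 + 2(639.2) = 1278
  Q: 1690 (inert)
Total out = 9117 mol/s; y_M = 1278 / 9117 = 0.1402.

0.14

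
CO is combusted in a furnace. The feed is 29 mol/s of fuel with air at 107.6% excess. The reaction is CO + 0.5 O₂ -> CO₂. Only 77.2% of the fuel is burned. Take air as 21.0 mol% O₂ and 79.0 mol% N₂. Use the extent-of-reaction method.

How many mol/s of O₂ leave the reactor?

Stoichiometric O₂ = 0.5 × 29 = 14.5 mol/s; O₂ fed = 14.5 × 2.076 = 30.1 mol/s.
N₂ fed = 30.1 × 79/21 = 113.2 mol/s.
Fuel reacted = 0.772 × 29 → ξ = 22.39 mol/s.
Outlet (n = n₀ + ν ξ):
  CO: 29 − 1(22.39) = 6.612
  O₂: 30.1 − 0.5(22.39) = 18.91
  N₂: 113.2 (inert)
  CO₂: 0 + 1(22.39) = 22.39

18.9 mol/s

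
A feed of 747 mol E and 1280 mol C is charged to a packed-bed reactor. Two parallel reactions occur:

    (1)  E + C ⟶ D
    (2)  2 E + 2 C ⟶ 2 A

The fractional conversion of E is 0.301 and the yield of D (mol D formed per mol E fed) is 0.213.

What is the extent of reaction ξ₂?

ξ₂ = 32.9 mol

Yield of D: 1ξ₁ / 747 = 0.213 → ξ₁ = 159.1 mol.
Conversion of E: 1ξ₁ + 2ξ₂ = 0.301 × 747 = 224.8 → ξ₂ = 32.87 mol.
Outlet amounts (n = n₀ + Σ ν·ξ):
  E: 747 − 1(159.1) − 2(32.87) = 522.2
  C: 1280 − 1(159.1) − 2(32.87) = 1055
  D: 0 + 1(159.1) = 159.1
  A: 0 + 2(32.87) = 65.74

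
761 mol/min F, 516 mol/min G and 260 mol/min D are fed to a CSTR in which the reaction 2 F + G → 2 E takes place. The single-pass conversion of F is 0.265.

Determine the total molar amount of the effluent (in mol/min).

1440 mol/min

F reacted = 0.265 × 761 = 201.7 mol/min; ν_F = −2, so ξ = 201.7/2 = 100.8 mol/min.
Outlet amounts (n = n₀ + ν ξ):
  F: 761 − 2(100.8) = 559.3
  G: 516 − 1(100.8) = 415.2
  E: 0 + 2(100.8) = 201.7
  D: 260 (inert)
Total out = 559.3 + 415.2 + 201.7 + 260 = 1436 mol/min.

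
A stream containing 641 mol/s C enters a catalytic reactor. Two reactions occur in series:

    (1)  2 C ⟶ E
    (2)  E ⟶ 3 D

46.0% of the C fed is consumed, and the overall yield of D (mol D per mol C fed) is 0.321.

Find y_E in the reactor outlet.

0.125

Conversion of C: C consumed = 2ξ₁ = 0.46 × 641 → ξ₁ = 147.4 mol/s.
Yield of D: 3ξ₂ / 641 = 0.321 → ξ₂ = 68.59 mol/s.
Outlet amounts (n = n₀ + Σ ν·ξ):
  C: 641 − 2(147.4) = 346.1
  E: 0 + 1(147.4) − 1(68.59) = 78.84
  D: 0 + 3(68.59) = 205.8
Total out = 630.7 mol/s; y_E = 78.84 / 630.7 = 0.125.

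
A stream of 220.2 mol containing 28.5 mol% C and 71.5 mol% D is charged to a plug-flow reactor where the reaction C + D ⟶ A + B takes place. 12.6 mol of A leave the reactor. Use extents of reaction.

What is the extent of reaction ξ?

ξ = 12.6 mol

For A: n = n₀ + 1ξ → 12.6 = 0 + 1ξ, giving ξ = 12.6 mol.
Outlet amounts (n = n₀ + ν ξ):
  C: 62.76 − 1(12.6) = 50.16
  D: 157.4 − 1(12.6) = 144.8
  A: 0 + 1(12.6) = 12.6
  B: 0 + 1(12.6) = 12.6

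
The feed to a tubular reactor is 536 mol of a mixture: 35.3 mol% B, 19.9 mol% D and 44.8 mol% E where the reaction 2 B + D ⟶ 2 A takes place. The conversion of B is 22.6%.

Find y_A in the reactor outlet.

B reacted = 0.226 × 189.2 = 42.76 mol; ν_B = −2, so ξ = 42.76/2 = 21.38 mol.
Outlet amounts (n = n₀ + ν ξ):
  B: 189.2 − 2(21.38) = 146.4
  D: 106.7 − 1(21.38) = 85.28
  A: 0 + 2(21.38) = 42.76
  E: 240.1 (inert)
Total out = 514.6 mol; y_A = 42.76 / 514.6 = 0.08309.

0.0831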